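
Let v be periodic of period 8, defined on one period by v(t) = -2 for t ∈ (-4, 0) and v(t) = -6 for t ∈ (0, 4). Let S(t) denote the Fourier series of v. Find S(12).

-4

t = 12 differs from t = 4 by 1 full period(s), and the series is 8-periodic.
At t = 4 the one-sided limits are v(4^-) = -6 and v(4^+) = -2.
By Dirichlet's theorem the series converges to their average, [(-6) + (-2)]/2 = -4.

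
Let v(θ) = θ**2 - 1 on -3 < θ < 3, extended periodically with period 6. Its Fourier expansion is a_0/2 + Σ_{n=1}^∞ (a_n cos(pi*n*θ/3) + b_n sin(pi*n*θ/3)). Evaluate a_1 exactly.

-36/pi**2

a_1 = 1/3 ∫_{-3}^{3} v(θ) cos(pi*θ/3) dθ.
v is even and cos(pi*θ/3) is even, so the integrand is even and a_1 = 2/3 ∫_0^{3} v(θ) cos(pi*θ/3) dθ.
Integrating by parts twice (tabular method), an antiderivative of (θ**2 - 1) cos(pi*θ/3) is 3*θ**2*sin(pi*θ/3)/pi + 18*θ*cos(pi*θ/3)/pi**2 - 54*sin(pi*θ/3)/pi**3 - 3*sin(pi*θ/3)/pi; evaluating from 0 to 3: ∫_{0}^{3} (θ**2 - 1) cos(pi*θ/3) dθ = (-54/pi**2) - (0) = -54/pi**2.
Hence a_1 = (2/3)·(-54/pi**2) = -36/pi**2.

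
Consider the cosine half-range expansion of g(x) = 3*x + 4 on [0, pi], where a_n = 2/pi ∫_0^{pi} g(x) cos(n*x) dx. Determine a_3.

-4/(3*pi)

a_3 = 2/pi ∫_0^{pi} (3*x + 4) cos(3*x) dx.
Integrating by parts (boundary term plus one more integral), an antiderivative of (3*x + 4) cos(3*x) is x*sin(3*x) + 4*sin(3*x)/3 + cos(3*x)/3; evaluating from 0 to pi: ∫_{0}^{pi} (3*x + 4) cos(3*x) dx = (-1/3) - (1/3) = -2/3.
Hence a_3 = (2/pi)·(-2/3) = -4/(3*pi).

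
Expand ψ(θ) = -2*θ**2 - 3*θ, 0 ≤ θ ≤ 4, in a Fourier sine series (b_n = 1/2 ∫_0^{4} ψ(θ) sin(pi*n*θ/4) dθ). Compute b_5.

b_5 = 1/2 ∫_0^{4} (-2*θ**2 - 3*θ) sin(5*pi*θ/4) dθ.
Integrating by parts twice (tabular method), an antiderivative of (-2*θ**2 - 3*θ) sin(5*pi*θ/4) is 8*θ**2*cos(5*pi*θ/4)/(5*pi) - 64*θ*sin(5*pi*θ/4)/(25*pi**2) + 12*θ*cos(5*pi*θ/4)/(5*pi) - 48*sin(5*pi*θ/4)/(25*pi**2) - 256*cos(5*pi*θ/4)/(125*pi**3); evaluating from 0 to 4: ∫_{0}^{4} (-2*θ**2 - 3*θ) sin(5*pi*θ/4) dθ = (16*(16 - 275*pi**2)/(125*pi**3)) - (-256/(125*pi**3)) = 16*(32 - 275*pi**2)/(125*pi**3).
Hence b_5 = (1/2)·(16*(32 - 275*pi**2)/(125*pi**3)) = 8*(32 - 275*pi**2)/(125*pi**3).

8*(32 - 275*pi**2)/(125*pi**3)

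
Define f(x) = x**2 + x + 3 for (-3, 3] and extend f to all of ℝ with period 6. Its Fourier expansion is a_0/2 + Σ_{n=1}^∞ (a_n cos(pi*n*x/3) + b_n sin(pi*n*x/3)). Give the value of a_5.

-36/(25*pi**2)

a_5 = 1/3 ∫_{-3}^{3} f(x) cos(5*pi*x/3) dx.
Integrating by parts twice (tabular method), an antiderivative of (x**2 + x + 3) cos(5*pi*x/3) is 3*x**2*sin(5*pi*x/3)/(5*pi) + 3*x*sin(5*pi*x/3)/(5*pi) + 18*x*cos(5*pi*x/3)/(25*pi**2) - 54*sin(5*pi*x/3)/(125*pi**3) + 9*sin(5*pi*x/3)/(5*pi) + 9*cos(5*pi*x/3)/(25*pi**2); evaluating from -3 to 3: ∫_{-3}^{3} (x**2 + x + 3) cos(5*pi*x/3) dx = (-63/(25*pi**2)) - (9/(5*pi**2)) = -108/(25*pi**2).
Hence a_5 = (1/3)·(-108/(25*pi**2)) = -36/(25*pi**2).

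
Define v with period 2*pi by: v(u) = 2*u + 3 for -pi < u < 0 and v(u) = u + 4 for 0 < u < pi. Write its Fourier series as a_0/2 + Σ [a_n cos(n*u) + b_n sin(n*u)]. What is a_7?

2/(49*pi)

a_7 = 1/pi ∫_{-pi}^{pi} v(u) cos(7*u) du.
Split the integral at the breakpoints.
Integrating by parts (boundary term plus one more integral), an antiderivative of (2*u + 3) cos(7*u) is 2*u*sin(7*u)/7 + 3*sin(7*u)/7 + 2*cos(7*u)/49; evaluating from -pi to 0: ∫_{-pi}^{0} (2*u + 3) cos(7*u) du = (2/49) - (-2/49) = 4/49.
Integrating by parts (boundary term plus one more integral), an antiderivative of (u + 4) cos(7*u) is u*sin(7*u)/7 + 4*sin(7*u)/7 + cos(7*u)/49; evaluating from 0 to pi: ∫_{0}^{pi} (u + 4) cos(7*u) du = (-1/49) - (1/49) = -2/49.
Summing the pieces and multiplying by (1/pi) gives a_7 = 2/(49*pi).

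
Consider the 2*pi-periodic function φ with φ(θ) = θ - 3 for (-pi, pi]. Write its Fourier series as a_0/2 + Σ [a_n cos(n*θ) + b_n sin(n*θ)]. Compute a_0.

a_0 = 1/pi ∫_{-pi}^{pi} φ(θ) dθ = 1/pi · (-6*pi) = -6.

-6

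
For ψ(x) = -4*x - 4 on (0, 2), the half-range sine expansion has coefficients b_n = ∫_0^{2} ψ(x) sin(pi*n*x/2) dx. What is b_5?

b_5 = ∫_0^{2} (-4*x - 4) sin(5*pi*x/2) dx.
Integrating by parts (boundary term plus one more integral), an antiderivative of (-4*x - 4) sin(5*pi*x/2) is 8*x*cos(5*pi*x/2)/(5*pi) - 16*sin(5*pi*x/2)/(25*pi**2) + 8*cos(5*pi*x/2)/(5*pi); evaluating from 0 to 2: ∫_{0}^{2} (-4*x - 4) sin(5*pi*x/2) dx = (-24/(5*pi)) - (8/(5*pi)) = -32/(5*pi).
Hence b_5 = -32/(5*pi).

-32/(5*pi)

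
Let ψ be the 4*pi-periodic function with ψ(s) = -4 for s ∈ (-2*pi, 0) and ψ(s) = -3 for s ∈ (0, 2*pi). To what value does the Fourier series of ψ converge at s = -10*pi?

-7/2

s = -10*pi differs from s = -2*pi by -2 full period(s), and the series is 4*pi-periodic.
At s = -2*pi the one-sided limits are ψ(-2*pi^-) = -3 and ψ(-2*pi^+) = -4.
By Dirichlet's theorem the series converges to their average, [(-3) + (-4)]/2 = -7/2.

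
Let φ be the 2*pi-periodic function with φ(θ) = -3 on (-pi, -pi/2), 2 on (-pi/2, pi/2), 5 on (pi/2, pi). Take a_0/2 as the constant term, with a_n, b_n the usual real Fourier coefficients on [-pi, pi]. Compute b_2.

b_2 = 1/pi ∫_{-pi}^{pi} φ(θ) sin(2*θ) dθ.
Split the integral at the breakpoints.
Directly, an antiderivative of (-3) sin(2*θ) is 3*cos(2*θ)/2; evaluating from -pi to -pi/2: ∫_{-pi}^{-pi/2} (-3) sin(2*θ) dθ = (-3/2) - (3/2) = -3.
Directly, an antiderivative of (2) sin(2*θ) is -cos(2*θ); evaluating from -pi/2 to pi/2: ∫_{-pi/2}^{pi/2} (2) sin(2*θ) dθ = (1) - (1) = 0.
Directly, an antiderivative of (5) sin(2*θ) is -5*cos(2*θ)/2; evaluating from pi/2 to pi: ∫_{pi/2}^{pi} (5) sin(2*θ) dθ = (-5/2) - (5/2) = -5.
Summing the pieces and multiplying by (1/pi) gives b_2 = -8/pi.

-8/pi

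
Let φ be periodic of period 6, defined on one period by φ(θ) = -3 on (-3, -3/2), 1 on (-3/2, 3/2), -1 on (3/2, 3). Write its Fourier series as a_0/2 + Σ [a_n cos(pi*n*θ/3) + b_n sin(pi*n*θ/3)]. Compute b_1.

2/pi

b_1 = 1/3 ∫_{-3}^{3} φ(θ) sin(pi*θ/3) dθ.
Split the integral at the breakpoints.
Directly, an antiderivative of (-3) sin(pi*θ/3) is 9*cos(pi*θ/3)/pi; evaluating from -3 to -3/2: ∫_{-3}^{-3/2} (-3) sin(pi*θ/3) dθ = (0) - (-9/pi) = 9/pi.
Directly, an antiderivative of (1) sin(pi*θ/3) is -3*cos(pi*θ/3)/pi; evaluating from -3/2 to 3/2: ∫_{-3/2}^{3/2} (1) sin(pi*θ/3) dθ = (0) - (0) = 0.
Directly, an antiderivative of (-1) sin(pi*θ/3) is 3*cos(pi*θ/3)/pi; evaluating from 3/2 to 3: ∫_{3/2}^{3} (-1) sin(pi*θ/3) dθ = (-3/pi) - (0) = -3/pi.
Summing the pieces and multiplying by (1/3) gives b_1 = 2/pi.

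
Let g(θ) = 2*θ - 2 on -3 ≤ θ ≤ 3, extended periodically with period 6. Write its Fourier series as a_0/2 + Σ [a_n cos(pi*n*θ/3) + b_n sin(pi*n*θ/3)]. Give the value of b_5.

b_5 = 1/3 ∫_{-3}^{3} g(θ) sin(5*pi*θ/3) dθ.
Integrating by parts (boundary term plus one more integral), an antiderivative of (2*θ - 2) sin(5*pi*θ/3) is -6*θ*cos(5*pi*θ/3)/(5*pi) + 18*sin(5*pi*θ/3)/(25*pi**2) + 6*cos(5*pi*θ/3)/(5*pi); evaluating from -3 to 3: ∫_{-3}^{3} (2*θ - 2) sin(5*pi*θ/3) dθ = (12/(5*pi)) - (-24/(5*pi)) = 36/(5*pi).
Hence b_5 = (1/3)·(36/(5*pi)) = 12/(5*pi).

12/(5*pi)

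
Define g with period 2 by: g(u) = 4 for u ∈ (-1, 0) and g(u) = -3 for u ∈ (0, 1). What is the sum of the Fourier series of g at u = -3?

u = -3 differs from u = -1 by -1 full period(s), and the series is 2-periodic.
At u = -1 the one-sided limits are g(-1^-) = -3 and g(-1^+) = 4.
By Dirichlet's theorem the series converges to their average, [(-3) + (4)]/2 = 1/2.

1/2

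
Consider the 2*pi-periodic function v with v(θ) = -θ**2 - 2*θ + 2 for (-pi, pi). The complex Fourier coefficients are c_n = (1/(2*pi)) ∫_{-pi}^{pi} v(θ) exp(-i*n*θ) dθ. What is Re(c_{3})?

2/9

Since v is real-valued, Re(c_{3}) = (1/(2*pi)) ∫_{-pi}^{pi} v(θ) cos(3*θ) dθ = a_{3}/2.
Integrating by parts twice (tabular method), an antiderivative of (-θ**2 - 2*θ + 2) cos(3*θ) is -θ**2*sin(3*θ)/3 - 2*θ*sin(3*θ)/3 - 2*θ*cos(3*θ)/9 + 20*sin(3*θ)/27 - 2*cos(3*θ)/9; evaluating from -pi to pi: ∫_{-pi}^{pi} (-θ**2 - 2*θ + 2) cos(3*θ) dθ = (2/9 + 2*pi/9) - (2/9 - 2*pi/9) = 4*pi/9.
Hence Re(c_{3}) = (1/(2*pi))·(4*pi/9) = 2/9.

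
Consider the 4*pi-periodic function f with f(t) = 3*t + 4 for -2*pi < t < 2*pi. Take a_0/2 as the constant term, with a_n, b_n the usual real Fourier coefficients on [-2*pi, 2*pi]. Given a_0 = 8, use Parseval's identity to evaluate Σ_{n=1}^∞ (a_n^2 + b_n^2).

Parseval: a_0^2/2 + Σ_{n≥1} (a_n^2+b_n^2) = (1/(2*pi)) ∫_{-2*pi}^{2*pi} f(t)^2 dt = 32 + 24*pi**2.
Subtract a_0^2/2 = 32: Σ (a_n^2+b_n^2) = 24*pi**2.

24*pi**2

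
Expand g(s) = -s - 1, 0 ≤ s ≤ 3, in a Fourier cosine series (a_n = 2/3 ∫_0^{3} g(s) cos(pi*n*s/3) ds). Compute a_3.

4/(3*pi**2)

a_3 = 2/3 ∫_0^{3} (-s - 1) cos(pi*s) ds.
Integrating by parts (boundary term plus one more integral), an antiderivative of (-s - 1) cos(pi*s) is -s*sin(pi*s)/pi - sin(pi*s)/pi - cos(pi*s)/pi**2; evaluating from 0 to 3: ∫_{0}^{3} (-s - 1) cos(pi*s) ds = (pi**(-2)) - (-1/pi**2) = 2/pi**2.
Hence a_3 = (2/3)·(2/pi**2) = 4/(3*pi**2).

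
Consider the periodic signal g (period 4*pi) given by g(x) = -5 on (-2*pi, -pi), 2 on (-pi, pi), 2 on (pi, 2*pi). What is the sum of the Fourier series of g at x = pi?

2

g is continuous at x = pi with value 2, so the series converges to 2 there.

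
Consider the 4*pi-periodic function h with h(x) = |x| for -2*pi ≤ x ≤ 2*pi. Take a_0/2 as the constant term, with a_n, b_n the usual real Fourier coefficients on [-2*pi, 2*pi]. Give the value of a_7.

-8/(49*pi)

a_7 = (1/(2*pi)) ∫_{-2*pi}^{2*pi} h(x) cos(7*x/2) dx.
h is even and cos(7*x/2) is even, so the integrand is even and a_7 = 1/pi ∫_0^{2*pi} h(x) cos(7*x/2) dx.
Integrating by parts (boundary term plus one more integral), an antiderivative of (x) cos(7*x/2) is 2*x*sin(7*x/2)/7 + 4*cos(7*x/2)/49; evaluating from 0 to 2*pi: ∫_{0}^{2*pi} (x) cos(7*x/2) dx = (-4/49) - (4/49) = -8/49.
Hence a_7 = (1/pi)·(-8/49) = -8/(49*pi).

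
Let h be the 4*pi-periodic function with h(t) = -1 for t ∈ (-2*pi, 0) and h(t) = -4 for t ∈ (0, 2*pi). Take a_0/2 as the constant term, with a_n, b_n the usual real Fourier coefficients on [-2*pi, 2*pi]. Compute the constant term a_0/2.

a_0 = (1/(2*pi)) ∫_{-2*pi}^{2*pi} h(t) dt = (1/(2*pi)) · (-10*pi) = -5.
So the constant term a_0/2 = -5/2.

-5/2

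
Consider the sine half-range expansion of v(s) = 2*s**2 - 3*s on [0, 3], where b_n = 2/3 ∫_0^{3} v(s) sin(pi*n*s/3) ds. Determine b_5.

b_5 = 2/3 ∫_0^{3} (2*s**2 - 3*s) sin(5*pi*s/3) ds.
Integrating by parts twice (tabular method), an antiderivative of (2*s**2 - 3*s) sin(5*pi*s/3) is -6*s**2*cos(5*pi*s/3)/(5*pi) + 36*s*sin(5*pi*s/3)/(25*pi**2) + 9*s*cos(5*pi*s/3)/(5*pi) - 27*sin(5*pi*s/3)/(25*pi**2) + 108*cos(5*pi*s/3)/(125*pi**3); evaluating from 0 to 3: ∫_{0}^{3} (2*s**2 - 3*s) sin(5*pi*s/3) ds = (27*(-4 + 25*pi**2)/(125*pi**3)) - (108/(125*pi**3)) = 27*(-8 + 25*pi**2)/(125*pi**3).
Hence b_5 = (2/3)·(27*(-8 + 25*pi**2)/(125*pi**3)) = 18*(-8 + 25*pi**2)/(125*pi**3).

18*(-8 + 25*pi**2)/(125*pi**3)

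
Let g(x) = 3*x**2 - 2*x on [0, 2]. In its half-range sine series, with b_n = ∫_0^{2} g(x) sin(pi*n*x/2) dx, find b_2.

b_2 = ∫_0^{2} (3*x**2 - 2*x) sin(pi*x) dx.
Integrating by parts twice (tabular method), an antiderivative of (3*x**2 - 2*x) sin(pi*x) is -3*x**2*cos(pi*x)/pi + 6*x*sin(pi*x)/pi**2 + 2*x*cos(pi*x)/pi - 2*sin(pi*x)/pi**2 + 6*cos(pi*x)/pi**3; evaluating from 0 to 2: ∫_{0}^{2} (3*x**2 - 2*x) sin(pi*x) dx = (-8/pi + 6/pi**3) - (6/pi**3) = -8/pi.
Hence b_2 = -8/pi.

-8/pi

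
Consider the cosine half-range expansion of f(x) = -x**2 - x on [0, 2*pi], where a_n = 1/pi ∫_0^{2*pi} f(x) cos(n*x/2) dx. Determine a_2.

-4

a_2 = 1/pi ∫_0^{2*pi} (-x**2 - x) cos(x) dx.
Integrating by parts twice (tabular method), an antiderivative of (-x**2 - x) cos(x) is -x**2*sin(x) - x*sin(x) - 2*x*cos(x) + 2*sin(x) - cos(x); evaluating from 0 to 2*pi: ∫_{0}^{2*pi} (-x**2 - x) cos(x) dx = (-4*pi - 1) - (-1) = -4*pi.
Hence a_2 = (1/pi)·(-4*pi) = -4.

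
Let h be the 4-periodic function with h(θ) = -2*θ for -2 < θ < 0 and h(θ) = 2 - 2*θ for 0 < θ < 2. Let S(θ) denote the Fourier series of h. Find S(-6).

1

θ = -6 differs from θ = 2 by -2 full period(s), and the series is 4-periodic.
At θ = 2 the one-sided limits are h(2^-) = -2 and h(2^+) = 4.
By Dirichlet's theorem the series converges to their average, [(-2) + (4)]/2 = 1.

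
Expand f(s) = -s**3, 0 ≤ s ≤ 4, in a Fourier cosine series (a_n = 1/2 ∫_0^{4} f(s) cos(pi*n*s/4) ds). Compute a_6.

a_6 = 1/2 ∫_0^{4} (-s**3) cos(3*pi*s/2) ds.
Integrating by parts three times (tabular method), an antiderivative of (-s**3) cos(3*pi*s/2) is -2*s**3*sin(3*pi*s/2)/(3*pi) - 4*s**2*cos(3*pi*s/2)/(3*pi**2) + 16*s*sin(3*pi*s/2)/(9*pi**3) + 32*cos(3*pi*s/2)/(27*pi**4); evaluating from 0 to 4: ∫_{0}^{4} (-s**3) cos(3*pi*s/2) ds = (32*(1 - 18*pi**2)/(27*pi**4)) - (32/(27*pi**4)) = -64/(3*pi**2).
Hence a_6 = (1/2)·(-64/(3*pi**2)) = -32/(3*pi**2).

-32/(3*pi**2)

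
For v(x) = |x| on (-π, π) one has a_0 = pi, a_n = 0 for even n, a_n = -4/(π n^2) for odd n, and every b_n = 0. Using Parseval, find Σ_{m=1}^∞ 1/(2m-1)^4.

Parseval: a_0^2/2 + Σ a_n^2 = (1/π) ∫_{-π}^{π} v(x)^2 dx = 2*pi**2/3.
Subtract a_0^2/2 = pi**2/2: Σ a_n^2 = pi**2/6.
Only odd n contribute, with a_n^2 = 16/(π^2 n^4), so Σ_{m≥1} 1/(2m-1)^4 = π^2·(pi**2/6)/16 = pi**4/96.

pi**4/96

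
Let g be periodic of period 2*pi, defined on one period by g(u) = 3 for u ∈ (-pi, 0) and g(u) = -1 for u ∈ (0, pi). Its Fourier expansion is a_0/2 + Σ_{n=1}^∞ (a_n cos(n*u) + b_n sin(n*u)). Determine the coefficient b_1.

b_1 = 1/pi ∫_{-pi}^{pi} g(u) sin(u) du.
Split the integral at the breakpoints.
Directly, an antiderivative of (3) sin(u) is -3*cos(u); evaluating from -pi to 0: ∫_{-pi}^{0} (3) sin(u) du = (-3) - (3) = -6.
Directly, an antiderivative of (-1) sin(u) is cos(u); evaluating from 0 to pi: ∫_{0}^{pi} (-1) sin(u) du = (-1) - (1) = -2.
Summing the pieces and multiplying by (1/pi) gives b_1 = -8/pi.

-8/pi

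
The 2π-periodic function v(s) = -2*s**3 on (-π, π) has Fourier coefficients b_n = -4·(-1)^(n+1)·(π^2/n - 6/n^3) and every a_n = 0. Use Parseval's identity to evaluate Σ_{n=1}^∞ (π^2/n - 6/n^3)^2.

pi**6/14

Parseval: Σ b_n^2 = (1/π) ∫_{-π}^{π} v(s)^2 ds = 8*pi**6/7.
b_n^2 = 16·(π^2/n - 6/n^3)^2, so the sum equals (8*pi**6/7)/16 = pi**6/14.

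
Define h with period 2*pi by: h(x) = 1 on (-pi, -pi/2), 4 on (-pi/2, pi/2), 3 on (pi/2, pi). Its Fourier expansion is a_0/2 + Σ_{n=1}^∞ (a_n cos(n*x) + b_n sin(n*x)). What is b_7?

b_7 = 1/pi ∫_{-pi}^{pi} h(x) sin(7*x) dx.
Split the integral at the breakpoints.
Directly, an antiderivative of (1) sin(7*x) is -cos(7*x)/7; evaluating from -pi to -pi/2: ∫_{-pi}^{-pi/2} (1) sin(7*x) dx = (0) - (1/7) = -1/7.
Directly, an antiderivative of (4) sin(7*x) is -4*cos(7*x)/7; evaluating from -pi/2 to pi/2: ∫_{-pi/2}^{pi/2} (4) sin(7*x) dx = (0) - (0) = 0.
Directly, an antiderivative of (3) sin(7*x) is -3*cos(7*x)/7; evaluating from pi/2 to pi: ∫_{pi/2}^{pi} (3) sin(7*x) dx = (3/7) - (0) = 3/7.
Summing the pieces and multiplying by (1/pi) gives b_7 = 2/(7*pi).

2/(7*pi)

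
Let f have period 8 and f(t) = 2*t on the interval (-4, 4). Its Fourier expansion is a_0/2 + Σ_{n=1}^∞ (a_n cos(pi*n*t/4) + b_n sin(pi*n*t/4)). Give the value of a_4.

a_4 = 1/4 ∫_{-4}^{4} f(t) cos(pi*t) dt.
f is odd and cos(pi*t) is even, so the integrand is odd over a symmetric interval and the integral vanishes.

0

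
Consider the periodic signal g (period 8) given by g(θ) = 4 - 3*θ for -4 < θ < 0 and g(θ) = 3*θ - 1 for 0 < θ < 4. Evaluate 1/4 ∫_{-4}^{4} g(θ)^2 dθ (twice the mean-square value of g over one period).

1/4 ∫_{-4}^{4} g(θ)^2 dθ = 1/4 · (596) = 149.

149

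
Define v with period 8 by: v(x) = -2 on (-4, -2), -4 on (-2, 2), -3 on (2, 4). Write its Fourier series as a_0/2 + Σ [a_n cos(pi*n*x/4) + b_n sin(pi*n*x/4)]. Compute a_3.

a_3 = 1/4 ∫_{-4}^{4} v(x) cos(3*pi*x/4) dx.
Split the integral at the breakpoints.
Directly, an antiderivative of (-2) cos(3*pi*x/4) is -8*sin(3*pi*x/4)/(3*pi); evaluating from -4 to -2: ∫_{-4}^{-2} (-2) cos(3*pi*x/4) dx = (-8/(3*pi)) - (0) = -8/(3*pi).
Directly, an antiderivative of (-4) cos(3*pi*x/4) is -16*sin(3*pi*x/4)/(3*pi); evaluating from -2 to 2: ∫_{-2}^{2} (-4) cos(3*pi*x/4) dx = (16/(3*pi)) - (-16/(3*pi)) = 32/(3*pi).
Directly, an antiderivative of (-3) cos(3*pi*x/4) is -4*sin(3*pi*x/4)/pi; evaluating from 2 to 4: ∫_{2}^{4} (-3) cos(3*pi*x/4) dx = (0) - (4/pi) = -4/pi.
Summing the pieces and multiplying by (1/4) gives a_3 = 1/pi.

1/pi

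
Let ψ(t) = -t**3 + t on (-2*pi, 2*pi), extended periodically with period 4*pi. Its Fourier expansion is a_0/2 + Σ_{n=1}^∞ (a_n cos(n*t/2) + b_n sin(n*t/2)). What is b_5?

196/125 - 16*pi**2/5

b_5 = (1/(2*pi)) ∫_{-2*pi}^{2*pi} ψ(t) sin(5*t/2) dt.
ψ is odd and sin(5*t/2) is odd, so the integrand is even and b_5 = 1/pi ∫_0^{2*pi} ψ(t) sin(5*t/2) dt.
Integrating by parts three times (tabular method), an antiderivative of (-t**3 + t) sin(5*t/2) is 2*t**3*cos(5*t/2)/5 - 12*t**2*sin(5*t/2)/25 - 98*t*cos(5*t/2)/125 + 196*sin(5*t/2)/625; evaluating from 0 to 2*pi: ∫_{0}^{2*pi} (-t**3 + t) sin(5*t/2) dt = (4*pi*(49 - 100*pi**2)/125) - (0) = 4*pi*(49 - 100*pi**2)/125.
Hence b_5 = (1/pi)·(4*pi*(49 - 100*pi**2)/125) = 196/125 - 16*pi**2/5.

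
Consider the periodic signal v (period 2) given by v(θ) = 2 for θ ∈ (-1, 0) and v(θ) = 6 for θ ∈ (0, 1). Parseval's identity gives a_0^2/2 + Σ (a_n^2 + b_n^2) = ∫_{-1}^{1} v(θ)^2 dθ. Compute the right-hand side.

∫_{-1}^{1} v(θ)^2 dθ = 40.

40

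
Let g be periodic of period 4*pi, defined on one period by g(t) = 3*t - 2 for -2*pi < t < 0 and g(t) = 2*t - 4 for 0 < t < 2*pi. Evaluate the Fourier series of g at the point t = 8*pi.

-3

t = 8*pi differs from t = 0 by 2 full period(s), and the series is 4*pi-periodic.
At t = 0 the one-sided limits are g(0^-) = -2 and g(0^+) = -4.
By Dirichlet's theorem the series converges to their average, [(-2) + (-4)]/2 = -3.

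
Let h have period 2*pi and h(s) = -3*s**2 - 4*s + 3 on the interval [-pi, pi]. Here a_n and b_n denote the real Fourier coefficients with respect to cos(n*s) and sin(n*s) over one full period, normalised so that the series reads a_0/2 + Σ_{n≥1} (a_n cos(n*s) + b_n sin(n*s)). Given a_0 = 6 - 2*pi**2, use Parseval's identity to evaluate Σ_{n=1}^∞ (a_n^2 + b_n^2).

8*pi**2*(20 + 3*pi**2)/15

Parseval: a_0^2/2 + Σ_{n≥1} (a_n^2+b_n^2) = 1/pi ∫_{-pi}^{pi} h(s)^2 ds = -4*pi**2/3 + 18 + 18*pi**4/5.
Subtract a_0^2/2 = 2*(3 - pi**2)**2: Σ (a_n^2+b_n^2) = 8*pi**2*(20 + 3*pi**2)/15.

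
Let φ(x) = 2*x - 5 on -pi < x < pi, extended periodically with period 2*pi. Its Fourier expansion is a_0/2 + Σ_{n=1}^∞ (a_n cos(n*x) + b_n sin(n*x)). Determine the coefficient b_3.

b_3 = 1/pi ∫_{-pi}^{pi} φ(x) sin(3*x) dx.
Integrating by parts (boundary term plus one more integral), an antiderivative of (2*x - 5) sin(3*x) is -2*x*cos(3*x)/3 + 2*sin(3*x)/9 + 5*cos(3*x)/3; evaluating from -pi to pi: ∫_{-pi}^{pi} (2*x - 5) sin(3*x) dx = (-5/3 + 2*pi/3) - (-2*pi/3 - 5/3) = 4*pi/3.
Hence b_3 = (1/pi)·(4*pi/3) = 4/3.

4/3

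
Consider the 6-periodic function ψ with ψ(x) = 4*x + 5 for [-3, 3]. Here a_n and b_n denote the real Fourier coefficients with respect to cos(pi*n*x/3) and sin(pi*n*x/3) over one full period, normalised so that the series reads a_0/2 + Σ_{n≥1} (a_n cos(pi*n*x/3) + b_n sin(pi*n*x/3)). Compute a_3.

0

a_3 = 1/3 ∫_{-3}^{3} ψ(x) cos(pi*x) dx.
Integrating by parts (boundary term plus one more integral), an antiderivative of (4*x + 5) cos(pi*x) is 4*x*sin(pi*x)/pi + 5*sin(pi*x)/pi + 4*cos(pi*x)/pi**2; evaluating from -3 to 3: ∫_{-3}^{3} (4*x + 5) cos(pi*x) dx = (-4/pi**2) - (-4/pi**2) = 0.
Hence a_3 = (1/3)·(0) = 0.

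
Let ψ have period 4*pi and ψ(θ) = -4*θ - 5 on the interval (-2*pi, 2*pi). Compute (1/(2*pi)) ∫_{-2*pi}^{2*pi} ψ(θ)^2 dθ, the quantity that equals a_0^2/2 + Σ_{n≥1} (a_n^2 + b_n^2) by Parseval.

50 + 128*pi**2/3

(1/(2*pi)) ∫_{-2*pi}^{2*pi} ψ(θ)^2 dθ = (1/(2*pi)) · (100*pi + 256*pi**3/3) = 50 + 128*pi**2/3.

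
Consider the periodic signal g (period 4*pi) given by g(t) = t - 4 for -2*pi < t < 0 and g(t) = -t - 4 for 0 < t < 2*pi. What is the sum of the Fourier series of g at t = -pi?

g is continuous at t = -pi with value -4 - pi, so the series converges to -4 - pi there.

-4 - pi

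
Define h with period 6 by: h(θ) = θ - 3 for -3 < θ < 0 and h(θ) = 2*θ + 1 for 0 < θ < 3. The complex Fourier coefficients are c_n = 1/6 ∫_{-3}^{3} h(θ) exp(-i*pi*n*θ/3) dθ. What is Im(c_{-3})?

17/(6*pi)

Since h is real-valued, Im(c_{-3}) = -1/6 ∫_{-3}^{3} h(θ) sin(-pi*θ) dθ = b_{3}/2.
Split the integral at the breakpoints.
Integrating by parts (boundary term plus one more integral), an antiderivative of (θ - 3) sin(-pi*θ) is θ*cos(pi*θ)/pi - sin(pi*θ)/pi**2 - 3*cos(pi*θ)/pi; evaluating from -3 to 0: ∫_{-3}^{0} (θ - 3) sin(-pi*θ) dθ = (-3/pi) - (6/pi) = -9/pi.
Integrating by parts (boundary term plus one more integral), an antiderivative of (2*θ + 1) sin(-pi*θ) is 2*θ*cos(pi*θ)/pi - 2*sin(pi*θ)/pi**2 + cos(pi*θ)/pi; evaluating from 0 to 3: ∫_{0}^{3} (2*θ + 1) sin(-pi*θ) dθ = (-7/pi) - (1/pi) = -8/pi.
So ∫_{-3}^{3} h(θ) sin(-pi*θ) dθ = -17/pi.
Hence Im(c_{-3}) = (-1/6)·(-17/pi) = 17/(6*pi).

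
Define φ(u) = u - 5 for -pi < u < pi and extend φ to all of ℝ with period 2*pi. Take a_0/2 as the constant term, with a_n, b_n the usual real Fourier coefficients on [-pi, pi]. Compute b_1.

2

b_1 = 1/pi ∫_{-pi}^{pi} φ(u) sin(u) du.
Integrating by parts (boundary term plus one more integral), an antiderivative of (u - 5) sin(u) is -u*cos(u) + sin(u) + 5*cos(u); evaluating from -pi to pi: ∫_{-pi}^{pi} (u - 5) sin(u) du = (-5 + pi) - (-5 - pi) = 2*pi.
Hence b_1 = (1/pi)·(2*pi) = 2.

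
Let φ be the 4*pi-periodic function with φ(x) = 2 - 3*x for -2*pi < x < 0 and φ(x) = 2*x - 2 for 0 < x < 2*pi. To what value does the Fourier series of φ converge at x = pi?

φ is continuous at x = pi with value -2 + 2*pi, so the series converges to -2 + 2*pi there.

-2 + 2*pi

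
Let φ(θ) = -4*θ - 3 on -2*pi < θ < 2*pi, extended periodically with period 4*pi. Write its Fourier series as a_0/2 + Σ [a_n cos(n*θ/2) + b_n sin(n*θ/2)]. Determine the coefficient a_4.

a_4 = (1/(2*pi)) ∫_{-2*pi}^{2*pi} φ(θ) cos(2*θ) dθ.
Integrating by parts (boundary term plus one more integral), an antiderivative of (-4*θ - 3) cos(2*θ) is -2*θ*sin(2*θ) - 3*sin(2*θ)/2 - cos(2*θ); evaluating from -2*pi to 2*pi: ∫_{-2*pi}^{2*pi} (-4*θ - 3) cos(2*θ) dθ = (-1) - (-1) = 0.
Hence a_4 = (1/(2*pi))·(0) = 0.

0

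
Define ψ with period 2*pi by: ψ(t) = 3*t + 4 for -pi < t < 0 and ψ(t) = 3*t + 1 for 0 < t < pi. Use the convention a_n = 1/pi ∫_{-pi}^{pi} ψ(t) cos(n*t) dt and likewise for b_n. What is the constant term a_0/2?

5/2

a_0 = 1/pi ∫_{-pi}^{pi} ψ(t) dt = 1/pi · (5*pi) = 5.
So the constant term a_0/2 = 5/2.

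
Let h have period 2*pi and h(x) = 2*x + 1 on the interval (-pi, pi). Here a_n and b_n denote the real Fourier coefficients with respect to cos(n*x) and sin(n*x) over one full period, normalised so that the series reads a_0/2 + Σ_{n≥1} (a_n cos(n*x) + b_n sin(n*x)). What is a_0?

2

a_0 = 1/pi ∫_{-pi}^{pi} h(x) dx = 1/pi · (2*pi) = 2.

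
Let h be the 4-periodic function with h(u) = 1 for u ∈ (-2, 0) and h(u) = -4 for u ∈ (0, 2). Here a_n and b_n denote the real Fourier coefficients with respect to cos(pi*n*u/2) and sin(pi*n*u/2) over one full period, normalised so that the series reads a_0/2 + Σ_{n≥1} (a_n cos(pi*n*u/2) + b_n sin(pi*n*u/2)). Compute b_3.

-10/(3*pi)

b_3 = 1/2 ∫_{-2}^{2} h(u) sin(3*pi*u/2) du.
Split the integral at the breakpoints.
Directly, an antiderivative of (1) sin(3*pi*u/2) is -2*cos(3*pi*u/2)/(3*pi); evaluating from -2 to 0: ∫_{-2}^{0} (1) sin(3*pi*u/2) du = (-2/(3*pi)) - (2/(3*pi)) = -4/(3*pi).
Directly, an antiderivative of (-4) sin(3*pi*u/2) is 8*cos(3*pi*u/2)/(3*pi); evaluating from 0 to 2: ∫_{0}^{2} (-4) sin(3*pi*u/2) du = (-8/(3*pi)) - (8/(3*pi)) = -16/(3*pi).
Summing the pieces and multiplying by (1/2) gives b_3 = -10/(3*pi).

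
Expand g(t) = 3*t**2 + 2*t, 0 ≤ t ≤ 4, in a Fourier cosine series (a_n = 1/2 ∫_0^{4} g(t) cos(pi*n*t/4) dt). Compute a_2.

48/pi**2

a_2 = 1/2 ∫_0^{4} (3*t**2 + 2*t) cos(pi*t/2) dt.
Integrating by parts twice (tabular method), an antiderivative of (3*t**2 + 2*t) cos(pi*t/2) is 6*t**2*sin(pi*t/2)/pi + 4*t*sin(pi*t/2)/pi + 24*t*cos(pi*t/2)/pi**2 - 48*sin(pi*t/2)/pi**3 + 8*cos(pi*t/2)/pi**2; evaluating from 0 to 4: ∫_{0}^{4} (3*t**2 + 2*t) cos(pi*t/2) dt = (104/pi**2) - (8/pi**2) = 96/pi**2.
Hence a_2 = (1/2)·(96/pi**2) = 48/pi**2.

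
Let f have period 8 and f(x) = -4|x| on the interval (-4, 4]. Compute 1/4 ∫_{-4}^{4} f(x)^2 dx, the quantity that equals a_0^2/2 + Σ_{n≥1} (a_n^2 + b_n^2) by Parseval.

512/3

1/4 ∫_{-4}^{4} f(x)^2 dx = 1/4 · (2048/3) = 512/3.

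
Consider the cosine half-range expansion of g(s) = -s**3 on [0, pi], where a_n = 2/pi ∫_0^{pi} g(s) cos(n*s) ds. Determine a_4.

a_4 = 2/pi ∫_0^{pi} (-s**3) cos(4*s) ds.
Integrating by parts three times (tabular method), an antiderivative of (-s**3) cos(4*s) is -s**3*sin(4*s)/4 - 3*s**2*cos(4*s)/16 + 3*s*sin(4*s)/32 + 3*cos(4*s)/128; evaluating from 0 to pi: ∫_{0}^{pi} (-s**3) cos(4*s) ds = (3/128 - 3*pi**2/16) - (3/128) = -3*pi**2/16.
Hence a_4 = (2/pi)·(-3*pi**2/16) = -3*pi/8.

-3*pi/8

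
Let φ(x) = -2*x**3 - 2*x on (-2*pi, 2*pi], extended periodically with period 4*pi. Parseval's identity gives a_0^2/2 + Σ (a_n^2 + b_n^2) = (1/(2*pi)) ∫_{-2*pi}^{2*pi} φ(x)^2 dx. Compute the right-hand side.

32*pi**2*(35 + 168*pi**2 + 240*pi**4)/105

(1/(2*pi)) ∫_{-2*pi}^{2*pi} φ(x)^2 dx = (1/(2*pi)) · (64*pi**3*(35 + 168*pi**2 + 240*pi**4)/105) = 32*pi**2*(35 + 168*pi**2 + 240*pi**4)/105.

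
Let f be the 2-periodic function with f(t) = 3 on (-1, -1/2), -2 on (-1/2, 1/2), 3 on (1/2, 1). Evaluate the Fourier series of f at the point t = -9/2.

1/2

t = -9/2 differs from t = -1/2 by -2 full period(s), and the series is 2-periodic.
At t = -1/2 the one-sided limits are f(-1/2^-) = 3 and f(-1/2^+) = -2.
By Dirichlet's theorem the series converges to their average, [(3) + (-2)]/2 = 1/2.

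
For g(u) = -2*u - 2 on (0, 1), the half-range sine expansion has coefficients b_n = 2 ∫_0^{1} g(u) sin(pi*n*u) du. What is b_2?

2/pi

b_2 = 2 ∫_0^{1} (-2*u - 2) sin(2*pi*u) du.
Integrating by parts (boundary term plus one more integral), an antiderivative of (-2*u - 2) sin(2*pi*u) is u*cos(2*pi*u)/pi - sin(2*pi*u)/(2*pi**2) + cos(2*pi*u)/pi; evaluating from 0 to 1: ∫_{0}^{1} (-2*u - 2) sin(2*pi*u) du = (2/pi) - (1/pi) = 1/pi.
Hence b_2 = 2·(1/pi) = 2/pi.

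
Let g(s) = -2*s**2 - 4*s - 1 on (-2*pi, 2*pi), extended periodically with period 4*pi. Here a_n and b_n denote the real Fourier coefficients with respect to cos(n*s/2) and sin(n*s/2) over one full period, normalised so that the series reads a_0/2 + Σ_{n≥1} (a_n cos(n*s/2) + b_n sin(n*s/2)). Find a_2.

-8

a_2 = (1/(2*pi)) ∫_{-2*pi}^{2*pi} g(s) cos(s) ds.
Integrating by parts twice (tabular method), an antiderivative of (-2*s**2 - 4*s - 1) cos(s) is -2*s**2*sin(s) - 4*s*sin(s) - 4*s*cos(s) + 3*sin(s) - 4*cos(s); evaluating from -2*pi to 2*pi: ∫_{-2*pi}^{2*pi} (-2*s**2 - 4*s - 1) cos(s) ds = (-8*pi - 4) - (-4 + 8*pi) = -16*pi.
Hence a_2 = (1/(2*pi))·(-16*pi) = -8.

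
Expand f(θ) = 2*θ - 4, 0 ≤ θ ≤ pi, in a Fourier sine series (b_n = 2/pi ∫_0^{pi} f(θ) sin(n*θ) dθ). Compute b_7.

b_7 = 2/pi ∫_0^{pi} (2*θ - 4) sin(7*θ) dθ.
Integrating by parts (boundary term plus one more integral), an antiderivative of (2*θ - 4) sin(7*θ) is -2*θ*cos(7*θ)/7 + 2*sin(7*θ)/49 + 4*cos(7*θ)/7; evaluating from 0 to pi: ∫_{0}^{pi} (2*θ - 4) sin(7*θ) dθ = (-4/7 + 2*pi/7) - (4/7) = -8/7 + 2*pi/7.
Hence b_7 = (2/pi)·(-8/7 + 2*pi/7) = 4*(-4 + pi)/(7*pi).

4*(-4 + pi)/(7*pi)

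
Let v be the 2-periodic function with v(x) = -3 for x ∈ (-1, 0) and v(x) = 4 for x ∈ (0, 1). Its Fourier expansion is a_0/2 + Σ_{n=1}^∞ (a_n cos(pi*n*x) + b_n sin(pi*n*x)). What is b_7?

b_7 = ∫_{-1}^{1} v(x) sin(7*pi*x) dx.
Split the integral at the breakpoints.
Directly, an antiderivative of (-3) sin(7*pi*x) is 3*cos(7*pi*x)/(7*pi); evaluating from -1 to 0: ∫_{-1}^{0} (-3) sin(7*pi*x) dx = (3/(7*pi)) - (-3/(7*pi)) = 6/(7*pi).
Directly, an antiderivative of (4) sin(7*pi*x) is -4*cos(7*pi*x)/(7*pi); evaluating from 0 to 1: ∫_{0}^{1} (4) sin(7*pi*x) dx = (4/(7*pi)) - (-4/(7*pi)) = 8/(7*pi).
Summing the pieces gives b_7 = 2/pi.

2/pi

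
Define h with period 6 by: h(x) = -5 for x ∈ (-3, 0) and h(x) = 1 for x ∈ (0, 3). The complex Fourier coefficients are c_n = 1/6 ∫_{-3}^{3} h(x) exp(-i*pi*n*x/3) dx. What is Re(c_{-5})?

0

Since h is real-valued, Re(c_{-5}) = 1/6 ∫_{-3}^{3} h(x) cos(-5*pi*x/3) dx = a_{5}/2.
Split the integral at the breakpoints.
Directly, an antiderivative of (-5) cos(-5*pi*x/3) is -3*sin(5*pi*x/3)/pi; evaluating from -3 to 0: ∫_{-3}^{0} (-5) cos(-5*pi*x/3) dx = (0) - (0) = 0.
Directly, an antiderivative of (1) cos(-5*pi*x/3) is 3*sin(5*pi*x/3)/(5*pi); evaluating from 0 to 3: ∫_{0}^{3} (1) cos(-5*pi*x/3) dx = (0) - (0) = 0.
So ∫_{-3}^{3} h(x) cos(-5*pi*x/3) dx = 0.
Hence Re(c_{-5}) = (1/6)·(0) = 0.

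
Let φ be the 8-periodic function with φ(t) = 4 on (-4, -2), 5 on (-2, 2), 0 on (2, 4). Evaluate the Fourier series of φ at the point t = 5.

4

t = 5 differs from t = -3 by 1 full period(s), and the series is 8-periodic.
φ is continuous at t = -3 with value 4, so the series converges to 4 there.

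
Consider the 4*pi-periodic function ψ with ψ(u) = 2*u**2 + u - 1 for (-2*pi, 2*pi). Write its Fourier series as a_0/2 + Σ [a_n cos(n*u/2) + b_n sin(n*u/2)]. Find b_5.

b_5 = (1/(2*pi)) ∫_{-2*pi}^{2*pi} ψ(u) sin(5*u/2) du.
Integrating by parts twice (tabular method), an antiderivative of (2*u**2 + u - 1) sin(5*u/2) is -4*u**2*cos(5*u/2)/5 + 16*u*sin(5*u/2)/25 - 2*u*cos(5*u/2)/5 + 4*sin(5*u/2)/25 + 82*cos(5*u/2)/125; evaluating from -2*pi to 2*pi: ∫_{-2*pi}^{2*pi} (2*u**2 + u - 1) sin(5*u/2) du = (-82/125 + 4*pi/5 + 16*pi**2/5) - (-4*pi/5 - 82/125 + 16*pi**2/5) = 8*pi/5.
Hence b_5 = (1/(2*pi))·(8*pi/5) = 4/5.

4/5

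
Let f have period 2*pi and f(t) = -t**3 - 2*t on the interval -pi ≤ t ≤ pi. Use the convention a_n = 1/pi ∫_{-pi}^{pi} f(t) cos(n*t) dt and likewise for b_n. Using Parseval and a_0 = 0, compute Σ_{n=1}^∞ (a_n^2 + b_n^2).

2*pi**2*(140 + 84*pi**2 + 15*pi**4)/105

Parseval: a_0^2/2 + Σ_{n≥1} (a_n^2+b_n^2) = 1/pi ∫_{-pi}^{pi} f(t)^2 dt = 2*pi**2*(140 + 84*pi**2 + 15*pi**4)/105.
Subtract a_0^2/2 = 0: Σ (a_n^2+b_n^2) = 2*pi**2*(140 + 84*pi**2 + 15*pi**4)/105.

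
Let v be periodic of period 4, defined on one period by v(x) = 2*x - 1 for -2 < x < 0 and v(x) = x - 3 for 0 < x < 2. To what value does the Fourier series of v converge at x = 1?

v is continuous at x = 1 with value -2, so the series converges to -2 there.

-2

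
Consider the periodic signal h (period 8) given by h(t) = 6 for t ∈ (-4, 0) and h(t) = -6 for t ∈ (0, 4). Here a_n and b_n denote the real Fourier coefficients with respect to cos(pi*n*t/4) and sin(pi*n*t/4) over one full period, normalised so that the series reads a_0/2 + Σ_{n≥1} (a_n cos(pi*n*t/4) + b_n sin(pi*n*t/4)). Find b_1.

-24/pi

b_1 = 1/4 ∫_{-4}^{4} h(t) sin(pi*t/4) dt.
h is odd and sin(pi*t/4) is odd, so the integrand is even and b_1 = 1/2 ∫_0^{4} h(t) sin(pi*t/4) dt.
Directly, an antiderivative of (-6) sin(pi*t/4) is 24*cos(pi*t/4)/pi; evaluating from 0 to 4: ∫_{0}^{4} (-6) sin(pi*t/4) dt = (-24/pi) - (24/pi) = -48/pi.
Hence b_1 = (1/2)·(-48/pi) = -24/pi.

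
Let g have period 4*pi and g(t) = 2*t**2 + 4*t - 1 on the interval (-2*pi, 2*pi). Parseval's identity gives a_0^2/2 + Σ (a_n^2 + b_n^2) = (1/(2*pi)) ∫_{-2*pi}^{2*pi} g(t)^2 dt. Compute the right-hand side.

(1/(2*pi)) ∫_{-2*pi}^{2*pi} g(t)^2 dt = (1/(2*pi)) · (4*pi + 64*pi**3 + 256*pi**5/5) = 2 + 32*pi**2 + 128*pi**4/5.

2 + 32*pi**2 + 128*pi**4/5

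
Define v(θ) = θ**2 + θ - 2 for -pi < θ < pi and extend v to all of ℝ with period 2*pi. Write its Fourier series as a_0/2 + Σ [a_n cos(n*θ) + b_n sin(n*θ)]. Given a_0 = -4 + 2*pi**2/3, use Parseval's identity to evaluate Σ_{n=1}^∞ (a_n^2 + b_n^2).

2*pi**2*(15 + 4*pi**2)/45

Parseval: a_0^2/2 + Σ_{n≥1} (a_n^2+b_n^2) = 1/pi ∫_{-pi}^{pi} v(θ)^2 dθ = -2*pi**2 + 8 + 2*pi**4/5.
Subtract a_0^2/2 = 2*(6 - pi**2)**2/9: Σ (a_n^2+b_n^2) = 2*pi**2*(15 + 4*pi**2)/45.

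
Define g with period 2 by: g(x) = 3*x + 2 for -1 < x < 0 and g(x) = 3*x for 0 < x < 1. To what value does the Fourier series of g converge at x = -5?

1

x = -5 differs from x = -1 by -2 full period(s), and the series is 2-periodic.
At x = -1 the one-sided limits are g(-1^-) = 3 and g(-1^+) = -1.
By Dirichlet's theorem the series converges to their average, [(3) + (-1)]/2 = 1.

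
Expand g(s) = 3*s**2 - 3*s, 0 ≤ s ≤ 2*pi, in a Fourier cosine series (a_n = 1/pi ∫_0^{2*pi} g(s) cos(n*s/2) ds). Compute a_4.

a_4 = 1/pi ∫_0^{2*pi} (3*s**2 - 3*s) cos(2*s) ds.
Integrating by parts twice (tabular method), an antiderivative of (3*s**2 - 3*s) cos(2*s) is 3*s**2*sin(2*s)/2 - 3*s*sin(2*s)/2 + 3*s*cos(2*s)/2 - 3*sin(2*s)/4 - 3*cos(2*s)/4; evaluating from 0 to 2*pi: ∫_{0}^{2*pi} (3*s**2 - 3*s) cos(2*s) ds = (-3/4 + 3*pi) - (-3/4) = 3*pi.
Hence a_4 = (1/pi)·(3*pi) = 3.

3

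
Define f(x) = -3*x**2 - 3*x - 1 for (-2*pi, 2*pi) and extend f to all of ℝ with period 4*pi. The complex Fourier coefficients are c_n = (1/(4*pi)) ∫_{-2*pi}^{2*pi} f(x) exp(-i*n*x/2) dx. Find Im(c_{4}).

Since f is real-valued, Im(c_{4}) = -(1/(4*pi)) ∫_{-2*pi}^{2*pi} f(x) sin(2*x) dx = -b_{4}/2.
Integrating by parts twice (tabular method), an antiderivative of (-3*x**2 - 3*x - 1) sin(2*x) is 3*x**2*cos(2*x)/2 - 3*x*sin(2*x)/2 + 3*x*cos(2*x)/2 - 3*sin(2*x)/4 - cos(2*x)/4; evaluating from -2*pi to 2*pi: ∫_{-2*pi}^{2*pi} (-3*x**2 - 3*x - 1) sin(2*x) dx = (-1/4 + 3*pi + 6*pi**2) - (-3*pi - 1/4 + 6*pi**2) = 6*pi.
Hence Im(c_{4}) = (-1/(4*pi))·(6*pi) = -3/2.

-3/2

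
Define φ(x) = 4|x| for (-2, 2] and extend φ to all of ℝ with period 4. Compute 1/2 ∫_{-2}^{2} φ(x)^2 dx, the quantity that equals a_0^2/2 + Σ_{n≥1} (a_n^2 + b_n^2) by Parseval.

128/3

1/2 ∫_{-2}^{2} φ(x)^2 dx = 1/2 · (256/3) = 128/3.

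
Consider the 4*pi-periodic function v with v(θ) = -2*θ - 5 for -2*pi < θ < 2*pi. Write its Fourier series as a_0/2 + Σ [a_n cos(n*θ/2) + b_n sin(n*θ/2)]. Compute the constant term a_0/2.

a_0 = (1/(2*pi)) ∫_{-2*pi}^{2*pi} v(θ) dθ = (1/(2*pi)) · (-20*pi) = -10.
So the constant term a_0/2 = -5.

-5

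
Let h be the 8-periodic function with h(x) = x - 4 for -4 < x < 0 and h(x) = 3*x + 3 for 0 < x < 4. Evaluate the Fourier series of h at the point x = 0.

-1/2

At x = 0 the one-sided limits are h(0^-) = -4 and h(0^+) = 3.
By Dirichlet's theorem the series converges to their average, [(-4) + (3)]/2 = -1/2.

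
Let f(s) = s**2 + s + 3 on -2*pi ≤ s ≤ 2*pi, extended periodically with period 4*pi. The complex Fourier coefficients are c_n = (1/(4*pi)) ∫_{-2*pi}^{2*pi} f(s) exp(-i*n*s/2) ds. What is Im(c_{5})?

-2/5

Since f is real-valued, Im(c_{5}) = -(1/(4*pi)) ∫_{-2*pi}^{2*pi} f(s) sin(5*s/2) ds = -b_{5}/2.
Integrating by parts twice (tabular method), an antiderivative of (s**2 + s + 3) sin(5*s/2) is -2*s**2*cos(5*s/2)/5 + 8*s*sin(5*s/2)/25 - 2*s*cos(5*s/2)/5 + 4*sin(5*s/2)/25 - 134*cos(5*s/2)/125; evaluating from -2*pi to 2*pi: ∫_{-2*pi}^{2*pi} (s**2 + s + 3) sin(5*s/2) ds = (134/125 + 4*pi/5 + 8*pi**2/5) - (-4*pi/5 + 134/125 + 8*pi**2/5) = 8*pi/5.
Hence Im(c_{5}) = (-1/(4*pi))·(8*pi/5) = -2/5.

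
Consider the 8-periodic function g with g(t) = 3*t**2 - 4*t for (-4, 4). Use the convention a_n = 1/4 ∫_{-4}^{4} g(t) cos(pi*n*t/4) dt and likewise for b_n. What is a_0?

32

a_0 = 1/4 ∫_{-4}^{4} g(t) dt = 1/4 · (128) = 32.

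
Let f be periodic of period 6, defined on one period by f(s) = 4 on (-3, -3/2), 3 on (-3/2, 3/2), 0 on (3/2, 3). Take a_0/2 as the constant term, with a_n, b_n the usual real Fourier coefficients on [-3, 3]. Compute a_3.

a_3 = 1/3 ∫_{-3}^{3} f(s) cos(pi*s) ds.
Split the integral at the breakpoints.
Directly, an antiderivative of (4) cos(pi*s) is 4*sin(pi*s)/pi; evaluating from -3 to -3/2: ∫_{-3}^{-3/2} (4) cos(pi*s) ds = (4/pi) - (0) = 4/pi.
Directly, an antiderivative of (3) cos(pi*s) is 3*sin(pi*s)/pi; evaluating from -3/2 to 3/2: ∫_{-3/2}^{3/2} (3) cos(pi*s) ds = (-3/pi) - (3/pi) = -6/pi.
∫_{3/2}^{3} (0) cos(pi*s) ds = 0.
Summing the pieces and multiplying by (1/3) gives a_3 = -2/(3*pi).

-2/(3*pi)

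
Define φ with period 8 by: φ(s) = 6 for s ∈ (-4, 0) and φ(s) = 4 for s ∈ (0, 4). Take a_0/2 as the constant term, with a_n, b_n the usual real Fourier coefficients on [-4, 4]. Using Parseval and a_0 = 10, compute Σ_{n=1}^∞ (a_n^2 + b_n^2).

2

Parseval: a_0^2/2 + Σ_{n≥1} (a_n^2+b_n^2) = 1/4 ∫_{-4}^{4} φ(s)^2 ds = 52.
Subtract a_0^2/2 = 50: Σ (a_n^2+b_n^2) = 2.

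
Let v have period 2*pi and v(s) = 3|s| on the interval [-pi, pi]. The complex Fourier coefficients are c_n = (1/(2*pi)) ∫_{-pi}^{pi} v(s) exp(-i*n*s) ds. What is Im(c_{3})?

0

Since v is real-valued, Im(c_{3}) = -(1/(2*pi)) ∫_{-pi}^{pi} v(s) sin(3*s) ds = -b_{3}/2.
(v is even, so the integrand is odd over a symmetric interval and the integral vanishes.)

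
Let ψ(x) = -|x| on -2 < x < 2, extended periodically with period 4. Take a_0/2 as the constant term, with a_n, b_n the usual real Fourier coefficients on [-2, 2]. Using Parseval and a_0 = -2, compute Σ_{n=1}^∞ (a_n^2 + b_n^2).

2/3

Parseval: a_0^2/2 + Σ_{n≥1} (a_n^2+b_n^2) = 1/2 ∫_{-2}^{2} ψ(x)^2 dx = 8/3.
Subtract a_0^2/2 = 2: Σ (a_n^2+b_n^2) = 2/3.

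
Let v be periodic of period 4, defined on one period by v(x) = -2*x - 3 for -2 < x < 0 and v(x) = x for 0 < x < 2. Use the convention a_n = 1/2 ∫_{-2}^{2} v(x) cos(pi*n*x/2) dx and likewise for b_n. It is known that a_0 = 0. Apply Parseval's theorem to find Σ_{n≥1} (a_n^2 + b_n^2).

11/3

Parseval: a_0^2/2 + Σ_{n≥1} (a_n^2+b_n^2) = 1/2 ∫_{-2}^{2} v(x)^2 dx = 11/3.
Subtract a_0^2/2 = 0: Σ (a_n^2+b_n^2) = 11/3.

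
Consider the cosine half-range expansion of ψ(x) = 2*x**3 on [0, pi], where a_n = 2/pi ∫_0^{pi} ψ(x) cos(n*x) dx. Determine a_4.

a_4 = 2/pi ∫_0^{pi} (2*x**3) cos(4*x) dx.
Integrating by parts three times (tabular method), an antiderivative of (2*x**3) cos(4*x) is x**3*sin(4*x)/2 + 3*x**2*cos(4*x)/8 - 3*x*sin(4*x)/16 - 3*cos(4*x)/64; evaluating from 0 to pi: ∫_{0}^{pi} (2*x**3) cos(4*x) dx = (-3/64 + 3*pi**2/8) - (-3/64) = 3*pi**2/8.
Hence a_4 = (2/pi)·(3*pi**2/8) = 3*pi/4.

3*pi/4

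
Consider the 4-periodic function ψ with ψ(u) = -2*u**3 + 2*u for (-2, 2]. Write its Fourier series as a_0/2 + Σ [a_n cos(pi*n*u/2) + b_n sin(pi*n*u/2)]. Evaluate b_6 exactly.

-8/(9*pi**3) + 4/pi

b_6 = 1/2 ∫_{-2}^{2} ψ(u) sin(3*pi*u) du.
ψ is odd and sin(3*pi*u) is odd, so the integrand is even and b_6 = ∫_0^{2} ψ(u) sin(3*pi*u) du.
Integrating by parts three times (tabular method), an antiderivative of (-2*u**3 + 2*u) sin(3*pi*u) is 2*u**3*cos(3*pi*u)/(3*pi) - 2*u**2*sin(3*pi*u)/(3*pi**2) - 2*u*cos(3*pi*u)/(3*pi) - 4*u*cos(3*pi*u)/(9*pi**3) + 4*sin(3*pi*u)/(27*pi**4) + 2*sin(3*pi*u)/(9*pi**2); evaluating from 0 to 2: ∫_{0}^{2} (-2*u**3 + 2*u) sin(3*pi*u) du = (-8/(9*pi**3) + 4/pi) - (0) = -8/(9*pi**3) + 4/pi.
Hence b_6 = -8/(9*pi**3) + 4/pi.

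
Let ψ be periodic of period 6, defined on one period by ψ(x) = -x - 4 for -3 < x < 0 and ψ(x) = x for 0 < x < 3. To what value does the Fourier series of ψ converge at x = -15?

x = -15 differs from x = -3 by -2 full period(s), and the series is 6-periodic.
At x = -3 the one-sided limits are ψ(-3^-) = 3 and ψ(-3^+) = -1.
By Dirichlet's theorem the series converges to their average, [(3) + (-1)]/2 = 1.

1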